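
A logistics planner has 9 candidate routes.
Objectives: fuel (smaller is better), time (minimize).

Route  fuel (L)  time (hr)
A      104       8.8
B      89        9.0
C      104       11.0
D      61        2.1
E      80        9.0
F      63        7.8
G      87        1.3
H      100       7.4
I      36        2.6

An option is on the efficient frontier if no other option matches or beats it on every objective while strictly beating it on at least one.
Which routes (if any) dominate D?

none

A: worse on fuel (104 vs 61).
B: worse on fuel (89 vs 61).
C: worse on fuel (104 vs 61).
E: worse on fuel (80 vs 61).
F: worse on fuel (63 vs 61).
G: worse on fuel (87 vs 61).
H: worse on fuel (100 vs 61).
I: worse on time (2.6 vs 2.1).
No option dominates D.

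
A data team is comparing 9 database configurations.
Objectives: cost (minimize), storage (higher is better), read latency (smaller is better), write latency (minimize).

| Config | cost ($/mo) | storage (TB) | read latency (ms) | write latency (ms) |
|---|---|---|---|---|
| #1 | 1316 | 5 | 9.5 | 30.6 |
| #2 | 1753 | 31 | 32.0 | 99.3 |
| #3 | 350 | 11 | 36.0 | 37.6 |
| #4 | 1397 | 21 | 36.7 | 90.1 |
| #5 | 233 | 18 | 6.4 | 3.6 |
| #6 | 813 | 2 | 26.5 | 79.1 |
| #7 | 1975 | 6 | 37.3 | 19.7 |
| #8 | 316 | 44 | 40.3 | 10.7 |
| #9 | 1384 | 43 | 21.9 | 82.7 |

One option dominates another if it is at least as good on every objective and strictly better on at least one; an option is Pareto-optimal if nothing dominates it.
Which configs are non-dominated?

#5, #8, #9

#1: dominated by #5 (cost 233≤1316, storage 18≥5, read latency 6.4≤9.5, write latency 3.6≤30.6).
#2: dominated by #9 (cost 1384≤1753, storage 43≥31, read latency 21.9≤32.0, write latency 82.7≤99.3).
#3: dominated by #5 (cost 233≤350, storage 18≥11, read latency 6.4≤36.0, write latency 3.6≤37.6).
#4: dominated by #9 (cost 1384≤1397, storage 43≥21, read latency 21.9≤36.7, write latency 82.7≤90.1).
#5: not dominated (best cost).
#6: dominated by #5 (cost 233≤813, storage 18≥2, read latency 6.4≤26.5, write latency 3.6≤79.1).
#7: dominated by #5 (cost 233≤1975, storage 18≥6, read latency 6.4≤37.3, write latency 3.6≤19.7).
#8: not dominated (best storage).
#9: not dominated.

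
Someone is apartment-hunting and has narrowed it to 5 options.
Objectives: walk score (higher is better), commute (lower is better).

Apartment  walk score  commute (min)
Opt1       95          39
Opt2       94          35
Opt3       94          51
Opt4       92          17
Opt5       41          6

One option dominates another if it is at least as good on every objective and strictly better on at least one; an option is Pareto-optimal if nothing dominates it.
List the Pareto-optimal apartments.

Opt1: not dominated (best walk score).
Opt2: not dominated.
Opt3: dominated by Opt1 (walk score 95≥94, commute 39≤51).
Opt4: not dominated.
Opt5: not dominated (best commute).

Opt1, Opt2, Opt4, Opt5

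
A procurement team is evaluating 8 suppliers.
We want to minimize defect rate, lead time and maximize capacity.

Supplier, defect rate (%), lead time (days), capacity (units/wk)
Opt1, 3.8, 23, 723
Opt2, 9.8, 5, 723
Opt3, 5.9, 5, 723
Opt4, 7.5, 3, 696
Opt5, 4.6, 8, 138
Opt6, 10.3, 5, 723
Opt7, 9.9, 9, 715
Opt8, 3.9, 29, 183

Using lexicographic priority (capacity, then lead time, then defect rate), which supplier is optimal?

Opt3

First maximize capacity: best is 723, kept {Opt1, Opt2, Opt3, Opt6}.
Then minimize lead time: best is 5, kept {Opt2, Opt3, Opt6}.
Then minimize defect rate: best is 5.9, kept {Opt3}.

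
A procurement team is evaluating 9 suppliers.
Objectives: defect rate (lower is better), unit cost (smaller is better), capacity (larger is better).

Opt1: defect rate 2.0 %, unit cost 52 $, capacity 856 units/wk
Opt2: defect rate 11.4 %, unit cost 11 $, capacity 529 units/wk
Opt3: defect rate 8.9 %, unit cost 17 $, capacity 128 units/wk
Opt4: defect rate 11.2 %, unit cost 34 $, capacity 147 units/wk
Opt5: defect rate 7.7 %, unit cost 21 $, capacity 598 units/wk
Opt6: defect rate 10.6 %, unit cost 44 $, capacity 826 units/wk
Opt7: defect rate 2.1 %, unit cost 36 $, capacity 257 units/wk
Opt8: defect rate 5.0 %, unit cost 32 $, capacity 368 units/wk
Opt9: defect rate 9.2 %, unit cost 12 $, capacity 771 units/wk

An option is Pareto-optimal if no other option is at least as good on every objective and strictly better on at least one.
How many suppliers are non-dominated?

8

Opt1: not dominated (best defect rate).
Opt2: not dominated (best unit cost).
Opt3: not dominated.
Opt4: dominated by Opt5 (defect rate 7.7≤11.2, unit cost 21≤34, capacity 598≥147).
Opt5: not dominated.
Opt6: not dominated.
Opt7: not dominated.
Opt8: not dominated.
Opt9: not dominated.
Pareto-optimal: Opt1, Opt2, Opt3, Opt5, Opt6, Opt7, Opt8, Opt9 → 8.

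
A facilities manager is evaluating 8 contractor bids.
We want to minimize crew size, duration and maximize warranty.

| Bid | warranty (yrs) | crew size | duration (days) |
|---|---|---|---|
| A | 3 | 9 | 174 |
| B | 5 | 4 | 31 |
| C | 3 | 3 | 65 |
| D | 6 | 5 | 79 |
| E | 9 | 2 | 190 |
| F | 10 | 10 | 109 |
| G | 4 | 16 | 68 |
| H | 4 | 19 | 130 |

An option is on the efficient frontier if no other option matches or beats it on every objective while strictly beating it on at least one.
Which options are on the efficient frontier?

B, C, D, E, F

A: dominated by B (warranty 5≥3, crew size 4≤9, duration 31≤174).
B: not dominated (best duration).
C: not dominated.
D: not dominated.
E: not dominated (best crew size).
F: not dominated (best warranty).
G: dominated by B (warranty 5≥4, crew size 4≤16, duration 31≤68).
H: dominated by B (warranty 5≥4, crew size 4≤19, duration 31≤130).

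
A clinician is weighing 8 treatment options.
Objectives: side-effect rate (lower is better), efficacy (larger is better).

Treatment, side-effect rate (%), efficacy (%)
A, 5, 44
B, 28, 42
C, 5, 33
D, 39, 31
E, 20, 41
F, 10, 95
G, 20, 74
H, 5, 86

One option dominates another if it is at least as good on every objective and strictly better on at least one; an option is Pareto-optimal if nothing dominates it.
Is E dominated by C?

No

C vs E: C is worse on efficacy (33 vs 41), so it does not dominate E.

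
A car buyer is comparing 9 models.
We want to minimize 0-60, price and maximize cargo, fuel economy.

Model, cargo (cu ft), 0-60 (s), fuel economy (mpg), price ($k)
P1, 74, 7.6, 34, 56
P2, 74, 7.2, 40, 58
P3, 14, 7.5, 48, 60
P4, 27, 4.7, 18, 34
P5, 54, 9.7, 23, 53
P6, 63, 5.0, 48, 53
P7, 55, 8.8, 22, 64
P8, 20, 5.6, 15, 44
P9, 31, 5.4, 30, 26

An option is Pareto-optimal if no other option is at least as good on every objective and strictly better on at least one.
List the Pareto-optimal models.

P1, P2, P4, P6, P9

P1: not dominated.
P2: not dominated.
P3: dominated by P6 (cargo 63≥14, 0-60 5.0≤7.5, fuel economy 48≥48, price 53≤60).
P4: not dominated (best 0-60).
P5: dominated by P6 (cargo 63≥54, 0-60 5.0≤9.7, fuel economy 48≥23, price 53≤53).
P6: not dominated.
P7: dominated by P1 (cargo 74≥55, 0-60 7.6≤8.8, fuel economy 34≥22, price 56≤64).
P8: dominated by P4 (cargo 27≥20, 0-60 4.7≤5.6, fuel economy 18≥15, price 34≤44).
P9: not dominated (best price).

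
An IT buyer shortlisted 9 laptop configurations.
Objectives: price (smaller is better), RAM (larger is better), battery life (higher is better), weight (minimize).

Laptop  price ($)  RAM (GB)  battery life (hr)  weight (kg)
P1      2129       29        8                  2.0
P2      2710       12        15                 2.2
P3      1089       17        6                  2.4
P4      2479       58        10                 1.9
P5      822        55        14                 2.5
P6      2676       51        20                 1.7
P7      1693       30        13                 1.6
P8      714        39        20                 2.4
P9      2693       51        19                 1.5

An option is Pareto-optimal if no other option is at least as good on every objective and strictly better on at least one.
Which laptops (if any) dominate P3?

P8

P8: price 714≤1089, RAM 39≥17, battery life 20≥6, weight 2.4≤2.4 — dominates P3.
Others (P1, P2, P4, P5, P6, P7, P9) are each worse than P3 on at least one objective.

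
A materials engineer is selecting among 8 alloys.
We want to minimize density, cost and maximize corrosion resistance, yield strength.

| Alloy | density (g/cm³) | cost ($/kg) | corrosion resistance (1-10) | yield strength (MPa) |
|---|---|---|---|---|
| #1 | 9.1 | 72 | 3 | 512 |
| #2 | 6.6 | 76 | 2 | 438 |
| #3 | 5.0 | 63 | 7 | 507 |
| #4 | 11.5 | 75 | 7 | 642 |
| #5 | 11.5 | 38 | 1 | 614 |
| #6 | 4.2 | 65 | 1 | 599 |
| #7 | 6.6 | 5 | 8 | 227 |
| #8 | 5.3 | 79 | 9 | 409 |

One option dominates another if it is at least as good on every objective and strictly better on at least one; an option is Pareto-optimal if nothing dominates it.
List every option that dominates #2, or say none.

#3

#3: density 5.0≤6.6, cost 63≤76, corrosion resistance 7≥2, yield strength 507≥438 — dominates #2.
Others (#1, #4, #5, #6, #7, #8) are each worse than #2 on at least one objective.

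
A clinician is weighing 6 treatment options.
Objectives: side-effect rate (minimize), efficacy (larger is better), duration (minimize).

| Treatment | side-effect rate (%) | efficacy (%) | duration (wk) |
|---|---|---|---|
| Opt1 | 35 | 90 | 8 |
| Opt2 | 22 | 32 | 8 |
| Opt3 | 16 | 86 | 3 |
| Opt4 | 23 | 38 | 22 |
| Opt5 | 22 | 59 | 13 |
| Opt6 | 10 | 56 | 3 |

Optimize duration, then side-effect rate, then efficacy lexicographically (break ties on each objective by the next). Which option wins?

Opt6

First minimize duration: best is 3, kept {Opt3, Opt6}.
Then minimize side-effect rate: best is 10, kept {Opt6}.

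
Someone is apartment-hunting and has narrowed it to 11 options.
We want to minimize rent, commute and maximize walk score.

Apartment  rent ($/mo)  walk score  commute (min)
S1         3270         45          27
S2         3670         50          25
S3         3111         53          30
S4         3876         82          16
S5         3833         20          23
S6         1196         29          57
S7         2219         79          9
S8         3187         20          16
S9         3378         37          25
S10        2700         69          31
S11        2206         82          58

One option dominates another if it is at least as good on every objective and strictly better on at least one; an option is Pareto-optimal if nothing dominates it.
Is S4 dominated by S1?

S1 vs S4: S1 is worse on walk score (45 vs 82), so it does not dominate S4.

No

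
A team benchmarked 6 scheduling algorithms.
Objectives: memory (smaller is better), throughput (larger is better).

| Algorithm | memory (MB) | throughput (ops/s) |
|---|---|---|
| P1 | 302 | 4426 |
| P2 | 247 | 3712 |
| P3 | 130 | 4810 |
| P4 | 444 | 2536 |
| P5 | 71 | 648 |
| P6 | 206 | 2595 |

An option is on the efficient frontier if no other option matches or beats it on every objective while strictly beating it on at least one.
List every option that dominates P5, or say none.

none

P1: worse on memory (302 vs 71).
P2: worse on memory (247 vs 71).
P3: worse on memory (130 vs 71).
P4: worse on memory (444 vs 71).
P6: worse on memory (206 vs 71).
No option dominates P5.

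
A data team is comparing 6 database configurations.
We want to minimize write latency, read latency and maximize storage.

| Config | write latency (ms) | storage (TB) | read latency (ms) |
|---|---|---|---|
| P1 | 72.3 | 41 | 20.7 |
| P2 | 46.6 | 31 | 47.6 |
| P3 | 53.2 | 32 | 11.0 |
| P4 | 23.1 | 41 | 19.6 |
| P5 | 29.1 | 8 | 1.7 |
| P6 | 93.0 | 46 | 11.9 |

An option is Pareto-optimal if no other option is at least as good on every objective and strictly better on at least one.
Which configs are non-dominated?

P3, P4, P5, P6

P1: dominated by P4 (write latency 23.1≤72.3, storage 41≥41, read latency 19.6≤20.7).
P2: dominated by P4 (write latency 23.1≤46.6, storage 41≥31, read latency 19.6≤47.6).
P3: not dominated.
P4: not dominated (best write latency).
P5: not dominated (best read latency).
P6: not dominated (best storage).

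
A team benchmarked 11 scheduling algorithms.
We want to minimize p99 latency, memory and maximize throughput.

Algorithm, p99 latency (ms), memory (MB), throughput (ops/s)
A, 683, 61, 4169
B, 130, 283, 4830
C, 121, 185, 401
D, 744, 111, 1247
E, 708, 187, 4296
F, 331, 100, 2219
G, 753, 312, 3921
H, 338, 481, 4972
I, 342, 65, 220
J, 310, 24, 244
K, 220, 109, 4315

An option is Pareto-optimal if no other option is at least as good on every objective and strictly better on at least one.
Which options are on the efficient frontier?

A, B, C, F, H, J, K

A: not dominated.
B: not dominated.
C: not dominated (best p99 latency).
D: dominated by A (p99 latency 683≤744, memory 61≤111, throughput 4169≥1247).
E: dominated by K (p99 latency 220≤708, memory 109≤187, throughput 4315≥4296).
F: not dominated.
G: dominated by A (p99 latency 683≤753, memory 61≤312, throughput 4169≥3921).
H: not dominated (best throughput).
I: dominated by J (p99 latency 310≤342, memory 24≤65, throughput 244≥220).
J: not dominated (best memory).
K: not dominated.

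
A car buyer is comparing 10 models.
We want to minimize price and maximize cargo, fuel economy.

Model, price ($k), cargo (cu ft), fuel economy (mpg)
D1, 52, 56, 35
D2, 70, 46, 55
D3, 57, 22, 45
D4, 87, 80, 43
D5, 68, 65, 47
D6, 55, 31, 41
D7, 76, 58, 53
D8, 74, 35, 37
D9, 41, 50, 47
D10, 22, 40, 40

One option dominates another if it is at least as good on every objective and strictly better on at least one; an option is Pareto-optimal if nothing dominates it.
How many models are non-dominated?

D1: not dominated.
D2: not dominated (best fuel economy).
D3: dominated by D9 (price 41≤57, cargo 50≥22, fuel economy 47≥45).
D4: not dominated (best cargo).
D5: not dominated.
D6: dominated by D9 (price 41≤55, cargo 50≥31, fuel economy 47≥41).
D7: not dominated.
D8: dominated by D2 (price 70≤74, cargo 46≥35, fuel economy 55≥37).
D9: not dominated.
D10: not dominated (best price).
Pareto-optimal: D1, D2, D4, D5, D7, D9, D10 → 7.

7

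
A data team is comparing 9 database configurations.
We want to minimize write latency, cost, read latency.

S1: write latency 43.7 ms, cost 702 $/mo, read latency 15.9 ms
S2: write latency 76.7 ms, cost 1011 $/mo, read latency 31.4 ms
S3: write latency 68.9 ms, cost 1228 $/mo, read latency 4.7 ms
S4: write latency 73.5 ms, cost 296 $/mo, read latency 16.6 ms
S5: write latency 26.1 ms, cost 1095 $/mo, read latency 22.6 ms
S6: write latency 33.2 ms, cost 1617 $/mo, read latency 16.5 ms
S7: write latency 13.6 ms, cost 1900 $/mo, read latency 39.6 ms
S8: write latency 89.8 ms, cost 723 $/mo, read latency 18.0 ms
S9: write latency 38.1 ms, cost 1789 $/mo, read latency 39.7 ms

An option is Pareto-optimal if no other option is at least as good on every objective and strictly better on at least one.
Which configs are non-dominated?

S1, S3, S4, S5, S6, S7

S1: not dominated.
S2: dominated by S1 (write latency 43.7≤76.7, cost 702≤1011, read latency 15.9≤31.4).
S3: not dominated (best read latency).
S4: not dominated (best cost).
S5: not dominated.
S6: not dominated.
S7: not dominated (best write latency).
S8: dominated by S1 (write latency 43.7≤89.8, cost 702≤723, read latency 15.9≤18.0).
S9: dominated by S5 (write latency 26.1≤38.1, cost 1095≤1789, read latency 22.6≤39.7).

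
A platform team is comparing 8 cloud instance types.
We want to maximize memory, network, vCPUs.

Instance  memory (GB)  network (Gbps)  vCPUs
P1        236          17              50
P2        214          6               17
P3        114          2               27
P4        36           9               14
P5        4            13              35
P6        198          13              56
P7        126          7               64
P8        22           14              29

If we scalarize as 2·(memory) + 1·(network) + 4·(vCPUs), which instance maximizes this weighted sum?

P1: 2·236 + 1·17 + 4·50 = 689
P2: 2·214 + 1·6 + 4·17 = 502
P3: 2·114 + 1·2 + 4·27 = 338
P4: 2·36 + 1·9 + 4·14 = 137
P5: 2·4 + 1·13 + 4·35 = 161
P6: 2·198 + 1·13 + 4·56 = 633
P7: 2·126 + 1·7 + 4·64 = 515
P8: 2·22 + 1·14 + 4·29 = 174
Highest: P1 at 689.

P1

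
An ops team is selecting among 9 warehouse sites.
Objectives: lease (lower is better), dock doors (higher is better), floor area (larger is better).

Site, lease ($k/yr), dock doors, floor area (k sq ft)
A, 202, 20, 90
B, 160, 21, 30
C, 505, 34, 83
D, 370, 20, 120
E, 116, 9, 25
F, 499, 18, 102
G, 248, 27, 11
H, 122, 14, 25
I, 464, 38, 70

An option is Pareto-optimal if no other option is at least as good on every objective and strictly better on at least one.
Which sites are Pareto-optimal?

A, B, C, D, E, G, H, I

A: not dominated.
B: not dominated.
C: not dominated.
D: not dominated (best floor area).
E: not dominated (best lease).
F: dominated by D (lease 370≤499, dock doors 20≥18, floor area 120≥102).
G: not dominated.
H: not dominated.
I: not dominated (best dock doors).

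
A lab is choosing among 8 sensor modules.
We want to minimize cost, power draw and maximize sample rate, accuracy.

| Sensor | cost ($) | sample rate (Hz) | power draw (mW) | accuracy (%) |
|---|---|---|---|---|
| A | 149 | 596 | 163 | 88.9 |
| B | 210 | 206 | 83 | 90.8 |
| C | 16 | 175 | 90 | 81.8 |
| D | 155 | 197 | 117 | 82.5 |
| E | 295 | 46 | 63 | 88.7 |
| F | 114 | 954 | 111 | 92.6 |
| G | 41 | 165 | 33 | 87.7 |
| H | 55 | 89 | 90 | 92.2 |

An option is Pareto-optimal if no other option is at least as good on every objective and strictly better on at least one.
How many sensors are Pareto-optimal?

A: dominated by F (cost 114≤149, sample rate 954≥596, power draw 111≤163, accuracy 92.6≥88.9).
B: not dominated.
C: not dominated (best cost).
D: dominated by F (cost 114≤155, sample rate 954≥197, power draw 111≤117, accuracy 92.6≥82.5).
E: not dominated.
F: not dominated (best sample rate).
G: not dominated (best power draw).
H: not dominated.
Pareto-optimal: B, C, E, F, G, H → 6.

6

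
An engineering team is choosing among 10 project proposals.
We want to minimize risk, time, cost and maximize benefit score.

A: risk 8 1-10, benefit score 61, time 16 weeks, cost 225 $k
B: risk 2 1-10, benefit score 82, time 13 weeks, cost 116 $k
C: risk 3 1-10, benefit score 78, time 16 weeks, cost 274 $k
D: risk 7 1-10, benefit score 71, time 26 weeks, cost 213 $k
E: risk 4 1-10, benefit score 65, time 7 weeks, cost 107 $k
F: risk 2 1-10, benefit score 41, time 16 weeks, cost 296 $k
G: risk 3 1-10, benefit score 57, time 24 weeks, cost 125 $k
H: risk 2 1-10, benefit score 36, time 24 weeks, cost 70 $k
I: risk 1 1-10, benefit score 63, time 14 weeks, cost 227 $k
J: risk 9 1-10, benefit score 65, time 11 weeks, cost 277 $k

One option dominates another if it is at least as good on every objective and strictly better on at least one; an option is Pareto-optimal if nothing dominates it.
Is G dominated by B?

Yes

B vs G: risk 2≤3, benefit score 82≥57, time 13≤24, cost 116≤125 — B is at least as good on every objective with at least one strict improvement.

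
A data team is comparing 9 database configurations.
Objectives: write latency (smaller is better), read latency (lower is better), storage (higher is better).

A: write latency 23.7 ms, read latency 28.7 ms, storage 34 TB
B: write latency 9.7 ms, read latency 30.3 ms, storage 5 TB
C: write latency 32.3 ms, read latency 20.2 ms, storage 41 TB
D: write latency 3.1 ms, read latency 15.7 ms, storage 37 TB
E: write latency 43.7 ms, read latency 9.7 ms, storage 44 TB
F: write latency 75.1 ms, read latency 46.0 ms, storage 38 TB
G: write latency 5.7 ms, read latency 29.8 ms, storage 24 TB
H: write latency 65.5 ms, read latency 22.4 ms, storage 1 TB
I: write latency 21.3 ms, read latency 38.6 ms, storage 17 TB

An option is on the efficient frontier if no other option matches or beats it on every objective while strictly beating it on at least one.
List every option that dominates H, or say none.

C, D, E

C: write latency 32.3≤65.5, read latency 20.2≤22.4, storage 41≥1 — dominates H.
D: write latency 3.1≤65.5, read latency 15.7≤22.4, storage 37≥1 — dominates H.
E: write latency 43.7≤65.5, read latency 9.7≤22.4, storage 44≥1 — dominates H.
Others (A, B, F, G, I) are each worse than H on at least one objective.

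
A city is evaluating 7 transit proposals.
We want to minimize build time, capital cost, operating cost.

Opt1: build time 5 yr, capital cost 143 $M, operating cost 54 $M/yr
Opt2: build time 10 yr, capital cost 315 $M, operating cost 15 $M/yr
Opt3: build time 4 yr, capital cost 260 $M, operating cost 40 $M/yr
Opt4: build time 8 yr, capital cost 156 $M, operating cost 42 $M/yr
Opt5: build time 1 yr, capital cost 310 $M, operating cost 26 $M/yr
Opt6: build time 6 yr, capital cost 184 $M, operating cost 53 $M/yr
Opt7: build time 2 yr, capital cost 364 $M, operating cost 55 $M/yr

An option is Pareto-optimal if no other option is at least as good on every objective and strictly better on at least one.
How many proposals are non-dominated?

Opt1: not dominated (best capital cost).
Opt2: not dominated (best operating cost).
Opt3: not dominated.
Opt4: not dominated.
Opt5: not dominated (best build time).
Opt6: not dominated.
Opt7: dominated by Opt5 (build time 1≤2, capital cost 310≤364, operating cost 26≤55).
Pareto-optimal: Opt1, Opt2, Opt3, Opt4, Opt5, Opt6 → 6.

6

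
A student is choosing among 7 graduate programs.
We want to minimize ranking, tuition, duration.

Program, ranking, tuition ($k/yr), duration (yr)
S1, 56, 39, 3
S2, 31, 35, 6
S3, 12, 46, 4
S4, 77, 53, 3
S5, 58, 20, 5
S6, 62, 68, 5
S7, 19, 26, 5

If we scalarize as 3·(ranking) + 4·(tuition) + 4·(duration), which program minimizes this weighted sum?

S1: 3·56 + 4·39 + 4·3 = 336
S2: 3·31 + 4·35 + 4·6 = 257
S3: 3·12 + 4·46 + 4·4 = 236
S4: 3·77 + 4·53 + 4·3 = 455
S5: 3·58 + 4·20 + 4·5 = 274
S6: 3·62 + 4·68 + 4·5 = 478
S7: 3·19 + 4·26 + 4·5 = 181
Lowest: S7 at 181.

S7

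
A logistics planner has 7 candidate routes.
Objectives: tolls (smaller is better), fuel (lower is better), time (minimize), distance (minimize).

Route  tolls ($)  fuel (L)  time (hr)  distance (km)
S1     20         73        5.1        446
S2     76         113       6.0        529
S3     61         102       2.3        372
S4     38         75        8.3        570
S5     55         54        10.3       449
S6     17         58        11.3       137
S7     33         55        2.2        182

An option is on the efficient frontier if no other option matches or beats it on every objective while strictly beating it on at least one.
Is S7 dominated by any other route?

No

S1: worse on fuel (73 vs 55).
S2: worse on tolls (76 vs 33).
S3: worse on tolls (61 vs 33).
S4: worse on tolls (38 vs 33).
S5: worse on tolls (55 vs 33).
S6: worse on fuel (58 vs 55).
No option is at least as good as S7 on every objective and strictly better on one.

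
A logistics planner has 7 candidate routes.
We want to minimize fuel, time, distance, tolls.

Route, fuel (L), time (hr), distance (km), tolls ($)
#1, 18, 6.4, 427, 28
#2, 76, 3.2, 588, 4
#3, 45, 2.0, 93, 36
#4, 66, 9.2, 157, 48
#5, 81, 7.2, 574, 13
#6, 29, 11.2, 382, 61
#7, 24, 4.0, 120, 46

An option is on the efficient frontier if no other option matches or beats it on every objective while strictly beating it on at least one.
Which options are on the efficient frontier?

#1: not dominated (best fuel).
#2: not dominated (best tolls).
#3: not dominated (best time).
#4: dominated by #3 (fuel 45≤66, time 2.0≤9.2, distance 93≤157, tolls 36≤48).
#5: not dominated.
#6: dominated by #7 (fuel 24≤29, time 4.0≤11.2, distance 120≤382, tolls 46≤61).
#7: not dominated.

#1, #2, #3, #5, #7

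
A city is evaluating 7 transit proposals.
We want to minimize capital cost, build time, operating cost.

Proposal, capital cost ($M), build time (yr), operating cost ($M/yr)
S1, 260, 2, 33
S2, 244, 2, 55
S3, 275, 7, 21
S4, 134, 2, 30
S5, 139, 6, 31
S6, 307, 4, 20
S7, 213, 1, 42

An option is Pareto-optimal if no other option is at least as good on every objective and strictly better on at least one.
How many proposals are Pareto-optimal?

S1: dominated by S4 (capital cost 134≤260, build time 2≤2, operating cost 30≤33).
S2: dominated by S4 (capital cost 134≤244, build time 2≤2, operating cost 30≤55).
S3: not dominated.
S4: not dominated (best capital cost).
S5: dominated by S4 (capital cost 134≤139, build time 2≤6, operating cost 30≤31).
S6: not dominated (best operating cost).
S7: not dominated (best build time).
Pareto-optimal: S3, S4, S6, S7 → 4.

4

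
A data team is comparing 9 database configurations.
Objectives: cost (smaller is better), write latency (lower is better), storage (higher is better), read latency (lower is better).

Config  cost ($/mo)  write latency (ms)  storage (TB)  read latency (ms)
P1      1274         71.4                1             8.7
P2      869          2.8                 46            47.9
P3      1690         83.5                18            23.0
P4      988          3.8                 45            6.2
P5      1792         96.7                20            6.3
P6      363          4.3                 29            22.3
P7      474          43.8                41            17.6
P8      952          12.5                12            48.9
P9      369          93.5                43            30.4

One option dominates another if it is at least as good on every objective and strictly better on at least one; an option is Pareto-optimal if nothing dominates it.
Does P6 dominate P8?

Yes

P6 vs P8: cost 363≤952, write latency 4.3≤12.5, storage 29≥12, read latency 22.3≤48.9 — P6 is at least as good on every objective with at least one strict improvement.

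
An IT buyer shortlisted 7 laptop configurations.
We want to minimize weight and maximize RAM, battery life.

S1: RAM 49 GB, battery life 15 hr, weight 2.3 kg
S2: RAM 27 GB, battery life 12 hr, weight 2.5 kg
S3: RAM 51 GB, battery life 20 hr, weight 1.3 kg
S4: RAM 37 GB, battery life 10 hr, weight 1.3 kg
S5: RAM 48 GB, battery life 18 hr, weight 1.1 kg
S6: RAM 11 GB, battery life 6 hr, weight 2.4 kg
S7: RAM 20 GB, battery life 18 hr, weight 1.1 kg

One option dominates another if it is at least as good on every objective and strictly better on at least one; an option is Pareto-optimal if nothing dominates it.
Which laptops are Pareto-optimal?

S1: dominated by S3 (RAM 51≥49, battery life 20≥15, weight 1.3≤2.3).
S2: dominated by S1 (RAM 49≥27, battery life 15≥12, weight 2.3≤2.5).
S3: not dominated (best RAM).
S4: dominated by S3 (RAM 51≥37, battery life 20≥10, weight 1.3≤1.3).
S5: not dominated.
S6: dominated by S1 (RAM 49≥11, battery life 15≥6, weight 2.3≤2.4).
S7: dominated by S5 (RAM 48≥20, battery life 18≥18, weight 1.1≤1.1).

S3, S5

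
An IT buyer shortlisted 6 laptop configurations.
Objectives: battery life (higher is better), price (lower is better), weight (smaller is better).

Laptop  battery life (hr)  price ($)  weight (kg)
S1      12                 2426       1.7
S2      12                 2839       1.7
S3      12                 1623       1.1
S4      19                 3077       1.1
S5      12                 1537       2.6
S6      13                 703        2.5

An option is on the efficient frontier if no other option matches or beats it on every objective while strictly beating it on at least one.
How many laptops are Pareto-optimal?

S1: dominated by S3 (battery life 12≥12, price 1623≤2426, weight 1.1≤1.7).
S2: dominated by S1 (battery life 12≥12, price 2426≤2839, weight 1.7≤1.7).
S3: not dominated.
S4: not dominated (best battery life).
S5: dominated by S6 (battery life 13≥12, price 703≤1537, weight 2.5≤2.6).
S6: not dominated (best price).
Pareto-optimal: S3, S4, S6 → 3.

3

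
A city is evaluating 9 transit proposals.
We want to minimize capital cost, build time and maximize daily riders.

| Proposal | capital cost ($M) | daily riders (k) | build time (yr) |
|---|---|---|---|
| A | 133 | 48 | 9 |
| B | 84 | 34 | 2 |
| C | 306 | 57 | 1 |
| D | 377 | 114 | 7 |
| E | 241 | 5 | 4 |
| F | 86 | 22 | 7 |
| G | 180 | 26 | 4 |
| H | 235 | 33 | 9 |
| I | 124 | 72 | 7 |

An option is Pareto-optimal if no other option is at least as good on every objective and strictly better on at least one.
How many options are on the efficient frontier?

A: dominated by I (capital cost 124≤133, daily riders 72≥48, build time 7≤9).
B: not dominated (best capital cost).
C: not dominated (best build time).
D: not dominated (best daily riders).
E: dominated by B (capital cost 84≤241, daily riders 34≥5, build time 2≤4).
F: dominated by B (capital cost 84≤86, daily riders 34≥22, build time 2≤7).
G: dominated by B (capital cost 84≤180, daily riders 34≥26, build time 2≤4).
H: dominated by A (capital cost 133≤235, daily riders 48≥33, build time 9≤9).
I: not dominated.
Pareto-optimal: B, C, D, I → 4.

4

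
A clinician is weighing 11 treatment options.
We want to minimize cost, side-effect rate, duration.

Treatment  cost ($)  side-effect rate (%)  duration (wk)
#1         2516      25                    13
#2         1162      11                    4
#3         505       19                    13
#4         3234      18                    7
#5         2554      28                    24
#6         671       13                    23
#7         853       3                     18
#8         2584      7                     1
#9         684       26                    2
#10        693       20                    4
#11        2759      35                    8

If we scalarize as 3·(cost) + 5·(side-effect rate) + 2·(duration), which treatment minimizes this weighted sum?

#3

#1: 3·2516 + 5·25 + 2·13 = 7699
#2: 3·1162 + 5·11 + 2·4 = 3549
#3: 3·505 + 5·19 + 2·13 = 1636
#4: 3·3234 + 5·18 + 2·7 = 9806
#5: 3·2554 + 5·28 + 2·24 = 7850
#6: 3·671 + 5·13 + 2·23 = 2124
#7: 3·853 + 5·3 + 2·18 = 2610
#8: 3·2584 + 5·7 + 2·1 = 7789
#9: 3·684 + 5·26 + 2·2 = 2186
#10: 3·693 + 5·20 + 2·4 = 2187
#11: 3·2759 + 5·35 + 2·8 = 8468
Lowest: #3 at 1636.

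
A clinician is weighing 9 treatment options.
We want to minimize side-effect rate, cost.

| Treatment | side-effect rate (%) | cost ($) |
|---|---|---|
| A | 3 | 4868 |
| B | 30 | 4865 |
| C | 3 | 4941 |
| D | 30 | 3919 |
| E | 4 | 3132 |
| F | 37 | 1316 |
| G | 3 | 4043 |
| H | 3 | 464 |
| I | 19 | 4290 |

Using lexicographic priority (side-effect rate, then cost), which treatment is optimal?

H

First minimize side-effect rate: best is 3, kept {A, C, G, H}.
Then minimize cost: best is 464, kept {H}.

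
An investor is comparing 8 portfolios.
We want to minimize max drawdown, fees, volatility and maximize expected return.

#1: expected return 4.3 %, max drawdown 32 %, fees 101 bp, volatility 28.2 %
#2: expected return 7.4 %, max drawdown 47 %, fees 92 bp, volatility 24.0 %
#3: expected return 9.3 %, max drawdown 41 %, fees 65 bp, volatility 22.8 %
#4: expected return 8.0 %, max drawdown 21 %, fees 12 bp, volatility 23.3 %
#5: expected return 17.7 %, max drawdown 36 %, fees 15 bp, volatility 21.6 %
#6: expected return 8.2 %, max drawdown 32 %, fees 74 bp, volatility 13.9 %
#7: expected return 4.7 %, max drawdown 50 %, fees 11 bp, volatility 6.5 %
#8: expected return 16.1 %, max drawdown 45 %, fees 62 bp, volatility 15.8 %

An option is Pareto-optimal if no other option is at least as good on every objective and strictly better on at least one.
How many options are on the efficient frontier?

5

#1: dominated by #4 (expected return 8.0≥4.3, max drawdown 21≤32, fees 12≤101, volatility 23.3≤28.2).
#2: dominated by #3 (expected return 9.3≥7.4, max drawdown 41≤47, fees 65≤92, volatility 22.8≤24.0).
#3: dominated by #5 (expected return 17.7≥9.3, max drawdown 36≤41, fees 15≤65, volatility 21.6≤22.8).
#4: not dominated (best max drawdown).
#5: not dominated (best expected return).
#6: not dominated.
#7: not dominated (best fees).
#8: not dominated.
Pareto-optimal: #4, #5, #6, #7, #8 → 5.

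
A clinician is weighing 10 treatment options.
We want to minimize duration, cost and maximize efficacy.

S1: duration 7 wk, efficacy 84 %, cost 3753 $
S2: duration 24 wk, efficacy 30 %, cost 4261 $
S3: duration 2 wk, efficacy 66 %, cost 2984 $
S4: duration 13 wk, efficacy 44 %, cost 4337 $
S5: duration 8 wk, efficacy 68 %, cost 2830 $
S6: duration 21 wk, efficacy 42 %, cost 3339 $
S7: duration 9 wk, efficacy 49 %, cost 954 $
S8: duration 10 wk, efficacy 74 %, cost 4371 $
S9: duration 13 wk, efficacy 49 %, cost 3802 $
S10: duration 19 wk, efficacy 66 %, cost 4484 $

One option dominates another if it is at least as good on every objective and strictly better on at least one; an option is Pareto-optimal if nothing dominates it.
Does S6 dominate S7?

No

S6 vs S7: S6 is worse on duration (21 vs 9), so it does not dominate S7.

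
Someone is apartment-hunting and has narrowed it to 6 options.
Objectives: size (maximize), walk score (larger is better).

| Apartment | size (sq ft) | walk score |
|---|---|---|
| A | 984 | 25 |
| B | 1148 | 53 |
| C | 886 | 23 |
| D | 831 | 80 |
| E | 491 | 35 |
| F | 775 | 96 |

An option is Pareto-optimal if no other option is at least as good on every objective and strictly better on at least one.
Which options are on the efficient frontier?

A: dominated by B (size 1148≥984, walk score 53≥25).
B: not dominated (best size).
C: dominated by A (size 984≥886, walk score 25≥23).
D: not dominated.
E: dominated by B (size 1148≥491, walk score 53≥35).
F: not dominated (best walk score).

B, D, F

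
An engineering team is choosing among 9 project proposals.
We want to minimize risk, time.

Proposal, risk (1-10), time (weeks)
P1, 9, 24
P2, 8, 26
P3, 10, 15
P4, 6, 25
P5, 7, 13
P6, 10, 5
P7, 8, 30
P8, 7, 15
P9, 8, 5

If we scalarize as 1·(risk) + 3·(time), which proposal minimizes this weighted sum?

P9

P1: 1·9 + 3·24 = 81
P2: 1·8 + 3·26 = 86
P3: 1·10 + 3·15 = 55
P4: 1·6 + 3·25 = 81
P5: 1·7 + 3·13 = 46
P6: 1·10 + 3·5 = 25
P7: 1·8 + 3·30 = 98
P8: 1·7 + 3·15 = 52
P9: 1·8 + 3·5 = 23
Lowest: P9 at 23.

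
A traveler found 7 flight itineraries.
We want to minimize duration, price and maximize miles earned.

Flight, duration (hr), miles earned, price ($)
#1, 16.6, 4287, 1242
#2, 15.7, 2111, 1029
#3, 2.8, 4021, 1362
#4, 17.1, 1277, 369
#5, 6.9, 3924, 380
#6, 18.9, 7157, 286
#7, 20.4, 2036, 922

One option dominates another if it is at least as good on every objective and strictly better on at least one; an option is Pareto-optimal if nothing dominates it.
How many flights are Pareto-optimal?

#1: not dominated.
#2: dominated by #5 (duration 6.9≤15.7, miles earned 3924≥2111, price 380≤1029).
#3: not dominated (best duration).
#4: not dominated.
#5: not dominated.
#6: not dominated (best miles earned).
#7: dominated by #5 (duration 6.9≤20.4, miles earned 3924≥2036, price 380≤922).
Pareto-optimal: #1, #3, #4, #5, #6 → 5.

5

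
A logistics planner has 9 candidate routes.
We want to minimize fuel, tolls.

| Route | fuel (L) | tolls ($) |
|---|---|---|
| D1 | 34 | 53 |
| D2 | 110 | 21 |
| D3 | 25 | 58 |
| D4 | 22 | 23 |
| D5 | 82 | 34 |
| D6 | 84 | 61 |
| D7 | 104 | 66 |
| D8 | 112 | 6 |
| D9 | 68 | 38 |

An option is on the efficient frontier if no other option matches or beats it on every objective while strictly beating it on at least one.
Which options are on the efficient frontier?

D1: dominated by D4 (fuel 22≤34, tolls 23≤53).
D2: not dominated.
D3: dominated by D4 (fuel 22≤25, tolls 23≤58).
D4: not dominated (best fuel).
D5: dominated by D4 (fuel 22≤82, tolls 23≤34).
D6: dominated by D1 (fuel 34≤84, tolls 53≤61).
D7: dominated by D1 (fuel 34≤104, tolls 53≤66).
D8: not dominated (best tolls).
D9: dominated by D4 (fuel 22≤68, tolls 23≤38).

D2, D4, D8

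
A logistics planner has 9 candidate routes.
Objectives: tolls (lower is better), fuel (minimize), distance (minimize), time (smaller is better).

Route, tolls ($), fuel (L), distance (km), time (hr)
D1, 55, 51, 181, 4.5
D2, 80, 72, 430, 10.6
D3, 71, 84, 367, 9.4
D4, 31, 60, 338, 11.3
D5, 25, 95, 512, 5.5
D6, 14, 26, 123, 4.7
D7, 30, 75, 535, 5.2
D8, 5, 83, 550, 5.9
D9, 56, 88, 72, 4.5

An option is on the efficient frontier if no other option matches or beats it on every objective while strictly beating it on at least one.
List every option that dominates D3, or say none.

D1, D6

D1: tolls 55≤71, fuel 51≤84, distance 181≤367, time 4.5≤9.4 — dominates D3.
D6: tolls 14≤71, fuel 26≤84, distance 123≤367, time 4.7≤9.4 — dominates D3.
Others (D2, D4, D5, D7, D8, D9) are each worse than D3 on at least one objective.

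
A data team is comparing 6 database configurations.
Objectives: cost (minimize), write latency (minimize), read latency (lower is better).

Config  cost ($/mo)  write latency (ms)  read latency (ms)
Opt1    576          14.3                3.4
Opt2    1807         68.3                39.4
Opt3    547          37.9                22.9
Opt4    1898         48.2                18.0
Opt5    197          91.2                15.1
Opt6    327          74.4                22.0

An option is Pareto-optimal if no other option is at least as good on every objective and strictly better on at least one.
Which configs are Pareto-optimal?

Opt1, Opt3, Opt5, Opt6

Opt1: not dominated (best write latency).
Opt2: dominated by Opt1 (cost 576≤1807, write latency 14.3≤68.3, read latency 3.4≤39.4).
Opt3: not dominated.
Opt4: dominated by Opt1 (cost 576≤1898, write latency 14.3≤48.2, read latency 3.4≤18.0).
Opt5: not dominated (best cost).
Opt6: not dominated.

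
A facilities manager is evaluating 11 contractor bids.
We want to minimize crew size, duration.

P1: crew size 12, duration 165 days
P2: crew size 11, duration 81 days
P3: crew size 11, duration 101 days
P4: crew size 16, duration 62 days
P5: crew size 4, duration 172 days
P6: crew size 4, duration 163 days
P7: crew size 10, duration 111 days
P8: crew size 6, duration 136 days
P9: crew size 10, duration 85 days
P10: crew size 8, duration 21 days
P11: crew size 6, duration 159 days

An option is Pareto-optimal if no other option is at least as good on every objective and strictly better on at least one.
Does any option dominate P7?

Yes

P9 vs P7: crew size 10≤10, duration 85≤111 — P9 is at least as good on every objective and strictly better on at least one, so P9 dominates P7.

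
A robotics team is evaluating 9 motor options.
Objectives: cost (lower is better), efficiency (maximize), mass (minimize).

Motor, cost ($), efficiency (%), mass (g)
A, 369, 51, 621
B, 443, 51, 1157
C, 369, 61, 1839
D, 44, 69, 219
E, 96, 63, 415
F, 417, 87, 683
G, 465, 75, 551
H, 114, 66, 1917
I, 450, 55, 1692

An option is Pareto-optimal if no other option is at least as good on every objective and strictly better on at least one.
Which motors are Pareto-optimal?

D, F, G

A: dominated by D (cost 44≤369, efficiency 69≥51, mass 219≤621).
B: dominated by A (cost 369≤443, efficiency 51≥51, mass 621≤1157).
C: dominated by D (cost 44≤369, efficiency 69≥61, mass 219≤1839).
D: not dominated (best cost).
E: dominated by D (cost 44≤96, efficiency 69≥63, mass 219≤415).
F: not dominated (best efficiency).
G: not dominated.
H: dominated by D (cost 44≤114, efficiency 69≥66, mass 219≤1917).
I: dominated by D (cost 44≤450, efficiency 69≥55, mass 219≤1692).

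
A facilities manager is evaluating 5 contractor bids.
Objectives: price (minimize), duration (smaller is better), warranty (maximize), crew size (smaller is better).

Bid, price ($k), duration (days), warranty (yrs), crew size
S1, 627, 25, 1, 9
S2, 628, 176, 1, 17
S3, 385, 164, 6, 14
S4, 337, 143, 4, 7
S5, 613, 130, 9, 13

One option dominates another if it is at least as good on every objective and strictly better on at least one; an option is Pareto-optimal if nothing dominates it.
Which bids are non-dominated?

S1: not dominated (best duration).
S2: dominated by S1 (price 627≤628, duration 25≤176, warranty 1≥1, crew size 9≤17).
S3: not dominated.
S4: not dominated (best price).
S5: not dominated (best warranty).

S1, S3, S4, S5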